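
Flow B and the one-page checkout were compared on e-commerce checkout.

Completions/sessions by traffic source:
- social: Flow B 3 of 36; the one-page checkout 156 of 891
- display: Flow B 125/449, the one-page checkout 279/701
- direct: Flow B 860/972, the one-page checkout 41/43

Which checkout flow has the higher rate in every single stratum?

Social: Flow B 3/36 = 8.3%, the one-page checkout 156/891 = 17.5% → the one-page checkout
Display: Flow B 125/449 = 27.8%, the one-page checkout 279/701 = 39.8% → the one-page checkout
Direct: Flow B 860/972 = 88.5%, the one-page checkout 41/43 = 95.3% → the one-page checkout
The one-page checkout has the higher rate in all 3 groups.

the one-page checkout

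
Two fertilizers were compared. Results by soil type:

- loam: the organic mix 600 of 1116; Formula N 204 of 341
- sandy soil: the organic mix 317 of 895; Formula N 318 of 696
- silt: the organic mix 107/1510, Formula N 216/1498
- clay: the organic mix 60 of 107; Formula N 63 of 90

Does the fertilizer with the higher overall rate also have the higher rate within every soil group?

Yes

Loam: the organic mix 600/1116 = 53.8%, Formula N 204/341 = 59.8% → Formula N
Sandy soil: the organic mix 317/895 = 35.4%, Formula N 318/696 = 45.7% → Formula N
Silt: the organic mix 107/1510 = 7.1%, Formula N 216/1498 = 14.4% → Formula N
Clay: the organic mix 60/107 = 56.1%, Formula N 63/90 = 70.0% → Formula N
Overall: the organic mix 1084/3628 = 29.9%, Formula N 801/2625 = 30.5% → Formula N
Formula N wins overall and in every soil group — no reversal.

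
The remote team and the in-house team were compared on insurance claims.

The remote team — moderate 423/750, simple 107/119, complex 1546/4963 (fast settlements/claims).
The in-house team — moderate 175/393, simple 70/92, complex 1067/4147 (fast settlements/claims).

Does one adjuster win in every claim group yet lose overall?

No

Moderate: the remote team 423/750 = 56.4%, the in-house team 175/393 = 44.5% → the remote team
Simple: the remote team 107/119 = 89.9%, the in-house team 70/92 = 76.1% → the remote team
Complex: the remote team 1546/4963 = 31.2%, the in-house team 1067/4147 = 25.7% → the remote team
Overall: the remote team 2076/5832 = 35.6%, the in-house team 1312/4632 = 28.3% → the remote team
The remote team wins overall and in every claim group — no reversal.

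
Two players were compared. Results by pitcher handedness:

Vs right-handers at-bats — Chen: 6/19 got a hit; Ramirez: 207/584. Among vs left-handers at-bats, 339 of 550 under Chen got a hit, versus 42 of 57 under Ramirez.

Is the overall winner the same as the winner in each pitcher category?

Vs right-handers: Chen 6/19 = 31.6%, Ramirez 207/584 = 35.4% → Ramirez
Vs left-handers: Chen 339/550 = 61.6%, Ramirez 42/57 = 73.7% → Ramirez
Overall: Chen 345/569 = 60.6%, Ramirez 249/641 = 38.8% → Chen
Ramirez wins each pitcher group but Chen wins overall — the comparison reverses. Ramirez's at-bats skew toward vs right-handers, which has a lower base rate.

No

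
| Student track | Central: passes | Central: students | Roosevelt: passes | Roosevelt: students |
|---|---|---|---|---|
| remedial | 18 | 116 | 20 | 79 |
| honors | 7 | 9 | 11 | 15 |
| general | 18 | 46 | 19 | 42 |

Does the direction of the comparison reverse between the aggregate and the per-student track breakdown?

No

Remedial: Central 18/116 = 15.5%, Roosevelt 20/79 = 25.3% → Roosevelt
Honors: Central 7/9 = 77.8%, Roosevelt 11/15 = 73.3% → Central
General: Central 18/46 = 39.1%, Roosevelt 19/42 = 45.2% → Roosevelt
Overall: Central 43/171 = 25.1%, Roosevelt 50/136 = 36.8% → Roosevelt
Neither sweeps: Central wins 1 of 3 groups, Roosevelt wins 2. Roosevelt wins overall but not every group — no Simpson reversal.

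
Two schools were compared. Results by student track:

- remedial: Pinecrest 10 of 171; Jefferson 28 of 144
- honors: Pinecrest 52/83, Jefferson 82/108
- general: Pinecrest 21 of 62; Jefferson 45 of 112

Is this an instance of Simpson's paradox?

Remedial: Pinecrest 10/171 = 5.8%, Jefferson 28/144 = 19.4% → Jefferson
Honors: Pinecrest 52/83 = 62.7%, Jefferson 82/108 = 75.9% → Jefferson
General: Pinecrest 21/62 = 33.9%, Jefferson 45/112 = 40.2% → Jefferson
Overall: Pinecrest 83/316 = 26.3%, Jefferson 155/364 = 42.6% → Jefferson
Jefferson wins overall and in every student group — no reversal.

No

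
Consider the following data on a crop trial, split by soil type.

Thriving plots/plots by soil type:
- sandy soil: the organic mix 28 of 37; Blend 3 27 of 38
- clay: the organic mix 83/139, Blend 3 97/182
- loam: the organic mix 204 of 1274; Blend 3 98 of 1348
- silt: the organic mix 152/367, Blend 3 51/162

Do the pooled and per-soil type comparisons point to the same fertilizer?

Sandy soil: the organic mix 28/37 = 75.7%, Blend 3 27/38 = 71.1% → the organic mix
Clay: the organic mix 83/139 = 59.7%, Blend 3 97/182 = 53.3% → the organic mix
Loam: the organic mix 204/1274 = 16.0%, Blend 3 98/1348 = 7.3% → the organic mix
Silt: the organic mix 152/367 = 41.4%, Blend 3 51/162 = 31.5% → the organic mix
Overall: the organic mix 467/1817 = 25.7%, Blend 3 273/1730 = 15.8% → the organic mix
The organic mix wins overall and in every soil group — no reversal.

Yes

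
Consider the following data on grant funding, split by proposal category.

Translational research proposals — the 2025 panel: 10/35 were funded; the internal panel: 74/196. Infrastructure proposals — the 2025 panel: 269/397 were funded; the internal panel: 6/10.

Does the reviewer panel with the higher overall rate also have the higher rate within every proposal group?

Translational research: the 2025 panel 10/35 = 28.6%, the internal panel 74/196 = 37.8% → the internal panel
Infrastructure: the 2025 panel 269/397 = 67.8%, the internal panel 6/10 = 60.0% → the 2025 panel
Overall: the 2025 panel 279/432 = 64.6%, the internal panel 80/206 = 38.8% → the 2025 panel
Neither sweeps: the 2025 panel wins 1 of 2 groups, the internal panel wins 1. The 2025 panel wins overall but not every group — no Simpson reversal.

No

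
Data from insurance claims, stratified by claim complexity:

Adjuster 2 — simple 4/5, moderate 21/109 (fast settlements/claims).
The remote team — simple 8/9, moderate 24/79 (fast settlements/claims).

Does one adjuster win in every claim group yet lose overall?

No

Simple: Adjuster 2 4/5 = 80.0%, the remote team 8/9 = 88.9% → the remote team
Moderate: Adjuster 2 21/109 = 19.3%, the remote team 24/79 = 30.4% → the remote team
Overall: Adjuster 2 25/114 = 21.9%, the remote team 32/88 = 36.4% → the remote team
The remote team wins overall and in every claim group — no reversal.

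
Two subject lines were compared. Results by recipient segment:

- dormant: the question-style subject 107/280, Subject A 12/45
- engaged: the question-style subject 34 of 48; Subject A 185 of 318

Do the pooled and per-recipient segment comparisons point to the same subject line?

No

Dormant: the question-style subject 107/280 = 38.2%, Subject A 12/45 = 26.7% → the question-style subject
Engaged: the question-style subject 34/48 = 70.8%, Subject A 185/318 = 58.2% → the question-style subject
Overall: the question-style subject 141/328 = 43.0%, Subject A 197/363 = 54.3% → Subject A
The question-style subject wins each recipient group but Subject A wins overall — the comparison reverses. The question-style subject's sends skew toward dormant, which has a lower base rate.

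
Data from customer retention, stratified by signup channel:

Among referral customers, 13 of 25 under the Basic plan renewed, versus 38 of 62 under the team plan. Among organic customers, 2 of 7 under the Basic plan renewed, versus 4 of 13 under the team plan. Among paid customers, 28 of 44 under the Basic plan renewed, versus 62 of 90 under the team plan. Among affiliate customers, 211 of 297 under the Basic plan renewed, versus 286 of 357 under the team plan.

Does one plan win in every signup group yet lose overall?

Referral: the Basic plan 13/25 = 52.0%, the team plan 38/62 = 61.3% → the team plan
Organic: the Basic plan 2/7 = 28.6%, the team plan 4/13 = 30.8% → the team plan
Paid: the Basic plan 28/44 = 63.6%, the team plan 62/90 = 68.9% → the team plan
Affiliate: the Basic plan 211/297 = 71.0%, the team plan 286/357 = 80.1% → the team plan
Overall: the Basic plan 254/373 = 68.1%, the team plan 390/522 = 74.7% → the team plan
The team plan wins overall and in every signup group — no reversal.

No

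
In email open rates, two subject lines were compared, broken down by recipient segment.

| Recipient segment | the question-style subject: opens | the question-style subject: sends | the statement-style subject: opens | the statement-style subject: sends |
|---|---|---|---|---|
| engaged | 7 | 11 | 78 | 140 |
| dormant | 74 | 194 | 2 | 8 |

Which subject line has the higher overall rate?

Engaged: the question-style subject 7/11 = 63.6%, the statement-style subject 78/140 = 55.7% → the question-style subject
Dormant: the question-style subject 74/194 = 38.1%, the statement-style subject 2/8 = 25.0% → the question-style subject
Overall: the question-style subject 81/205 = 39.5%, the statement-style subject 80/148 = 54.1% → the statement-style subject
(The question-style subject wins every recipient group but the statement-style subject wins overall — the question-style subject's sends skew toward the low-rate dormant group.)

the statement-style subject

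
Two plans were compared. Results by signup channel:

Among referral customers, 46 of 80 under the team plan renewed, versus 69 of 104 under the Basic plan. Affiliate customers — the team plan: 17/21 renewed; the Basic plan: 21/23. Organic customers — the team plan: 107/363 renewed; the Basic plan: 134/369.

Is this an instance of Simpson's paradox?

Referral: the team plan 46/80 = 57.5%, the Basic plan 69/104 = 66.3% → the Basic plan
Affiliate: the team plan 17/21 = 81.0%, the Basic plan 21/23 = 91.3% → the Basic plan
Organic: the team plan 107/363 = 29.5%, the Basic plan 134/369 = 36.3% → the Basic plan
Overall: the team plan 170/464 = 36.6%, the Basic plan 224/496 = 45.2% → the Basic plan
The Basic plan wins overall and in every signup group — no reversal.

No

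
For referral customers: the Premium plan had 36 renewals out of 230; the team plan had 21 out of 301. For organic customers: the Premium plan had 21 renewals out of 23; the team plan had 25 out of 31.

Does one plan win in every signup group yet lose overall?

Referral: the Premium plan 36/230 = 15.7%, the team plan 21/301 = 7.0% → the Premium plan
Organic: the Premium plan 21/23 = 91.3%, the team plan 25/31 = 80.6% → the Premium plan
Overall: the Premium plan 57/253 = 22.5%, the team plan 46/332 = 13.9% → the Premium plan
The Premium plan wins overall and in every signup group — no reversal.

No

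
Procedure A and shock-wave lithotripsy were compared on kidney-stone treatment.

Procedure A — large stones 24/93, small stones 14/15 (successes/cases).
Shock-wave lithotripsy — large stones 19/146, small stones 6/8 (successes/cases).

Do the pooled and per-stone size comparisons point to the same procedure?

Large stones: Procedure A 24/93 = 25.8%, shock-wave lithotripsy 19/146 = 13.0% → Procedure A
Small stones: Procedure A 14/15 = 93.3%, shock-wave lithotripsy 6/8 = 75.0% → Procedure A
Overall: Procedure A 38/108 = 35.2%, shock-wave lithotripsy 25/154 = 16.2% → Procedure A
Procedure A wins overall and in every stone group — no reversal.

Yes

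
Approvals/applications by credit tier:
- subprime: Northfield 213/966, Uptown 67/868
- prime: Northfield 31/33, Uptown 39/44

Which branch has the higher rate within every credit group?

Subprime: Northfield 213/966 = 22.0%, Uptown 67/868 = 7.7% → Northfield
Prime: Northfield 31/33 = 93.9%, Uptown 39/44 = 88.6% → Northfield
Northfield has the higher rate in both groups.

Northfield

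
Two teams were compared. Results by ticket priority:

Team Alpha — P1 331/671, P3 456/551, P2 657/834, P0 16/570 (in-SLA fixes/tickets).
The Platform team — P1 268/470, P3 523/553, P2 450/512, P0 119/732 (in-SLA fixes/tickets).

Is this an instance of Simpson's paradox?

P1: Team Alpha 331/671 = 49.3%, the Platform team 268/470 = 57.0% → the Platform team
P3: Team Alpha 456/551 = 82.8%, the Platform team 523/553 = 94.6% → the Platform team
P2: Team Alpha 657/834 = 78.8%, the Platform team 450/512 = 87.9% → the Platform team
P0: Team Alpha 16/570 = 2.8%, the Platform team 119/732 = 16.3% → the Platform team
Overall: Team Alpha 1460/2626 = 55.6%, the Platform team 1360/2267 = 60.0% → the Platform team
The Platform team wins overall and in every ticket group — no reversal.

No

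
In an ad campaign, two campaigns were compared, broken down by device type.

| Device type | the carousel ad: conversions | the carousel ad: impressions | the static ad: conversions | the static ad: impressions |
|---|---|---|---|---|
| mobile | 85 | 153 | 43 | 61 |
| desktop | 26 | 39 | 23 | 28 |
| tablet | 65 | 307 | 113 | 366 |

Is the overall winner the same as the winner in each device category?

Mobile: the carousel ad 85/153 = 55.6%, the static ad 43/61 = 70.5% → the static ad
Desktop: the carousel ad 26/39 = 66.7%, the static ad 23/28 = 82.1% → the static ad
Tablet: the carousel ad 65/307 = 21.2%, the static ad 113/366 = 30.9% → the static ad
Overall: the carousel ad 176/499 = 35.3%, the static ad 179/455 = 39.3% → the static ad
The static ad wins overall and in every device group — no reversal.

Yes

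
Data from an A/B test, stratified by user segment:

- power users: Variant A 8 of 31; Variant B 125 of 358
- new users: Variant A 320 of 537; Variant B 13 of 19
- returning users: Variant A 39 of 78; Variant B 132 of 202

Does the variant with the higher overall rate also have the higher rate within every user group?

No

Power users: Variant A 8/31 = 25.8%, Variant B 125/358 = 34.9% → Variant B
New users: Variant A 320/537 = 59.6%, Variant B 13/19 = 68.4% → Variant B
Returning users: Variant A 39/78 = 50.0%, Variant B 132/202 = 65.3% → Variant B
Overall: Variant A 367/646 = 56.8%, Variant B 270/579 = 46.6% → Variant A
Variant B wins each user group but Variant A wins overall — the comparison reverses. Variant B's views skew toward power users, which has a lower base rate.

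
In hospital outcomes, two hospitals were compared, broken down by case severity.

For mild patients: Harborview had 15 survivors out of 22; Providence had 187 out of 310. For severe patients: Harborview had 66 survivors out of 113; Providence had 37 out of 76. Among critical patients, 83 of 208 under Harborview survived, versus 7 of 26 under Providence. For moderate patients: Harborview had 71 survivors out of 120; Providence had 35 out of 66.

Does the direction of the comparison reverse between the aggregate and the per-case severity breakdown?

Yes

Mild: Harborview 15/22 = 68.2%, Providence 187/310 = 60.3% → Harborview
Severe: Harborview 66/113 = 58.4%, Providence 37/76 = 48.7% → Harborview
Critical: Harborview 83/208 = 39.9%, Providence 7/26 = 26.9% → Harborview
Moderate: Harborview 71/120 = 59.2%, Providence 35/66 = 53.0% → Harborview
Overall: Harborview 235/463 = 50.8%, Providence 266/478 = 55.6% → Providence
Harborview wins each case group but Providence wins overall — the comparison reverses. Harborview's patients skew toward critical, which has a lower base rate.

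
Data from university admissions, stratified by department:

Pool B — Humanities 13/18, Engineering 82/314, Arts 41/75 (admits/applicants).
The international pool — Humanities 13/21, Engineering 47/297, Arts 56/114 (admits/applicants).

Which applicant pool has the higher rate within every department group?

Pool B

Humanities: Pool B 13/18 = 72.2%, the international pool 13/21 = 61.9% → Pool B
Engineering: Pool B 82/314 = 26.1%, the international pool 47/297 = 15.8% → Pool B
Arts: Pool B 41/75 = 54.7%, the international pool 56/114 = 49.1% → Pool B
Pool B has the higher rate in all 3 groups.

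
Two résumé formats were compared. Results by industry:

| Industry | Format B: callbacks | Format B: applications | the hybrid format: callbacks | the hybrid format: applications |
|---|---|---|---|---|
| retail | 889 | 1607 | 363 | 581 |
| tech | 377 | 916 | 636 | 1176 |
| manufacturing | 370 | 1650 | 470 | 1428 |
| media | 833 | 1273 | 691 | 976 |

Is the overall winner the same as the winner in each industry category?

Retail: Format B 889/1607 = 55.3%, the hybrid format 363/581 = 62.5% → the hybrid format
Tech: Format B 377/916 = 41.2%, the hybrid format 636/1176 = 54.1% → the hybrid format
Manufacturing: Format B 370/1650 = 22.4%, the hybrid format 470/1428 = 32.9% → the hybrid format
Media: Format B 833/1273 = 65.4%, the hybrid format 691/976 = 70.8% → the hybrid format
Overall: Format B 2469/5446 = 45.3%, the hybrid format 2160/4161 = 51.9% → the hybrid format
The hybrid format wins overall and in every industry group — no reversal.

Yes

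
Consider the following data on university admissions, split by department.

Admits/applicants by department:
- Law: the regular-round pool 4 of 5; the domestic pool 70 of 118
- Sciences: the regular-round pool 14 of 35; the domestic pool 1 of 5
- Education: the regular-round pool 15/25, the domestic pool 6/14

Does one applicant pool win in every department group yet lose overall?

Yes

Law: the regular-round pool 4/5 = 80.0%, the domestic pool 70/118 = 59.3% → the regular-round pool
Sciences: the regular-round pool 14/35 = 40.0%, the domestic pool 1/5 = 20.0% → the regular-round pool
Education: the regular-round pool 15/25 = 60.0%, the domestic pool 6/14 = 42.9% → the regular-round pool
Overall: the regular-round pool 33/65 = 50.8%, the domestic pool 77/137 = 56.2% → the domestic pool
The regular-round pool wins each department group but the domestic pool wins overall — the comparison reverses. The regular-round pool's applicants skew toward Sciences, which has a lower base rate.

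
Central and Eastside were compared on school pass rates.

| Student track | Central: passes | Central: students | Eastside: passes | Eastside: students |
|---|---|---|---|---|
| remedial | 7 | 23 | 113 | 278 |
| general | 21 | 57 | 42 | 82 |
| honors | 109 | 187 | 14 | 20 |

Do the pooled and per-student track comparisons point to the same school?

Remedial: Central 7/23 = 30.4%, Eastside 113/278 = 40.6% → Eastside
General: Central 21/57 = 36.8%, Eastside 42/82 = 51.2% → Eastside
Honors: Central 109/187 = 58.3%, Eastside 14/20 = 70.0% → Eastside
Overall: Central 137/267 = 51.3%, Eastside 169/380 = 44.5% → Central
Eastside wins each student group but Central wins overall — the comparison reverses. Eastside's students skew toward remedial, which has a lower base rate.

No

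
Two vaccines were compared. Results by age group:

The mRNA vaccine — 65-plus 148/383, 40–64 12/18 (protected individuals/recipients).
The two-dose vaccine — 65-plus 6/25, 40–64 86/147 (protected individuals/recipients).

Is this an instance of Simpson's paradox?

Yes

65-plus: the mRNA vaccine 148/383 = 38.6%, the two-dose vaccine 6/25 = 24.0% → the mRNA vaccine
40–64: the mRNA vaccine 12/18 = 66.7%, the two-dose vaccine 86/147 = 58.5% → the mRNA vaccine
Overall: the mRNA vaccine 160/401 = 39.9%, the two-dose vaccine 92/172 = 53.5% → the two-dose vaccine
The mRNA vaccine wins each age group but the two-dose vaccine wins overall — the comparison reverses. The mRNA vaccine's recipients skew toward 65-plus, which has a lower base rate.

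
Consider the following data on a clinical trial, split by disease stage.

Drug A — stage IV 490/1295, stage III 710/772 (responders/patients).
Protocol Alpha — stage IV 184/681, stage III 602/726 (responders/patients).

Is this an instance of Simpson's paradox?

No

Stage IV: Drug A 490/1295 = 37.8%, Protocol Alpha 184/681 = 27.0% → Drug A
Stage III: Drug A 710/772 = 92.0%, Protocol Alpha 602/726 = 82.9% → Drug A
Overall: Drug A 1200/2067 = 58.1%, Protocol Alpha 786/1407 = 55.9% → Drug A
Drug A wins overall and in every disease group — no reversal.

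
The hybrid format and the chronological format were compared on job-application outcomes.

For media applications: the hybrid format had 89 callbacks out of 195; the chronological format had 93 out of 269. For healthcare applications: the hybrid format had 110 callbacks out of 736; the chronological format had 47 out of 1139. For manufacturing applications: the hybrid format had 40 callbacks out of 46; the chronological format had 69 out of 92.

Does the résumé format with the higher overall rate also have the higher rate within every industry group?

Yes

Media: the hybrid format 89/195 = 45.6%, the chronological format 93/269 = 34.6% → the hybrid format
Healthcare: the hybrid format 110/736 = 14.9%, the chronological format 47/1139 = 4.1% → the hybrid format
Manufacturing: the hybrid format 40/46 = 87.0%, the chronological format 69/92 = 75.0% → the hybrid format
Overall: the hybrid format 239/977 = 24.5%, the chronological format 209/1500 = 13.9% → the hybrid format
The hybrid format wins overall and in every industry group — no reversal.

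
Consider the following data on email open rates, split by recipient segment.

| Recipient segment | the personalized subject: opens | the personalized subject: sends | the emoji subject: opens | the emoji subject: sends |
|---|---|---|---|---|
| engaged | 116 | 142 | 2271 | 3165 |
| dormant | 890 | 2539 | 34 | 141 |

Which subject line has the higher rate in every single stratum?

Engaged: the personalized subject 116/142 = 81.7%, the emoji subject 2271/3165 = 71.8% → the personalized subject
Dormant: the personalized subject 890/2539 = 35.1%, the emoji subject 34/141 = 24.1% → the personalized subject
The personalized subject has the higher rate in both groups.

the personalized subject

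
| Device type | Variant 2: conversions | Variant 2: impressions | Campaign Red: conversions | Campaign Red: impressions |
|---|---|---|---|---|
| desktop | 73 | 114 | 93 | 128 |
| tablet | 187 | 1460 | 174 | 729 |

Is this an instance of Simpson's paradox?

No

Desktop: Variant 2 73/114 = 64.0%, Campaign Red 93/128 = 72.7% → Campaign Red
Tablet: Variant 2 187/1460 = 12.8%, Campaign Red 174/729 = 23.9% → Campaign Red
Overall: Variant 2 260/1574 = 16.5%, Campaign Red 267/857 = 31.2% → Campaign Red
Campaign Red wins overall and in every device group — no reversal.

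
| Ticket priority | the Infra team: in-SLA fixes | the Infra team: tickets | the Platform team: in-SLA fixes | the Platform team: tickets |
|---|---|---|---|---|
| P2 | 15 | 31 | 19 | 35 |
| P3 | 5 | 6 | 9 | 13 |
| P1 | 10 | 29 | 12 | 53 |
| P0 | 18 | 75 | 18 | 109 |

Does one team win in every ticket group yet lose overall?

P2: the Infra team 15/31 = 48.4%, the Platform team 19/35 = 54.3% → the Platform team
P3: the Infra team 5/6 = 83.3%, the Platform team 9/13 = 69.2% → the Infra team
P1: the Infra team 10/29 = 34.5%, the Platform team 12/53 = 22.6% → the Infra team
P0: the Infra team 18/75 = 24.0%, the Platform team 18/109 = 16.5% → the Infra team
Overall: the Infra team 48/141 = 34.0%, the Platform team 58/210 = 27.6% → the Infra team
Neither sweeps: the Infra team wins 3 of 4 groups, the Platform team wins 1. The Infra team wins overall but not every group — no Simpson reversal.

No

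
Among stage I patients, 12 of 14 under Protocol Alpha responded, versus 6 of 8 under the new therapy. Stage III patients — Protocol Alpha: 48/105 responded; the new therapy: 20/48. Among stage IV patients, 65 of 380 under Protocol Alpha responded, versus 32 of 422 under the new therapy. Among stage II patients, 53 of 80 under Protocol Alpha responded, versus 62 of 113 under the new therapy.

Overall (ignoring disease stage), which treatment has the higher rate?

Protocol Alpha

Stage I: Protocol Alpha 12/14 = 85.7%, the new therapy 6/8 = 75.0% → Protocol Alpha
Stage III: Protocol Alpha 48/105 = 45.7%, the new therapy 20/48 = 41.7% → Protocol Alpha
Stage IV: Protocol Alpha 65/380 = 17.1%, the new therapy 32/422 = 7.6% → Protocol Alpha
Stage II: Protocol Alpha 53/80 = 66.2%, the new therapy 62/113 = 54.9% → Protocol Alpha
Overall: Protocol Alpha 178/579 = 30.7%, the new therapy 120/591 = 20.3% → Protocol Alpha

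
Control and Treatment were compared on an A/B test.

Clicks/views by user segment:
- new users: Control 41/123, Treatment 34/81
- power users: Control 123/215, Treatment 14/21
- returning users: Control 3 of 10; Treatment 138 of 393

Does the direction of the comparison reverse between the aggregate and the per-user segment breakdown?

Yes

New users: Control 41/123 = 33.3%, Treatment 34/81 = 42.0% → Treatment
Power users: Control 123/215 = 57.2%, Treatment 14/21 = 66.7% → Treatment
Returning users: Control 3/10 = 30.0%, Treatment 138/393 = 35.1% → Treatment
Overall: Control 167/348 = 48.0%, Treatment 186/495 = 37.6% → Control
Treatment wins each user group but Control wins overall — the comparison reverses. Treatment's views skew toward returning users, which has a lower base rate.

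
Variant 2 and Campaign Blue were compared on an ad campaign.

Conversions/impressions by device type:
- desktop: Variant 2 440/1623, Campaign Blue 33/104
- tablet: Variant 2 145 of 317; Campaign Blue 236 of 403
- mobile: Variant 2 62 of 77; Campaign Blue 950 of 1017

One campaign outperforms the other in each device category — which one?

Campaign Blue

Desktop: Variant 2 440/1623 = 27.1%, Campaign Blue 33/104 = 31.7% → Campaign Blue
Tablet: Variant 2 145/317 = 45.7%, Campaign Blue 236/403 = 58.6% → Campaign Blue
Mobile: Variant 2 62/77 = 80.5%, Campaign Blue 950/1017 = 93.4% → Campaign Blue
Campaign Blue has the higher rate in all 3 groups.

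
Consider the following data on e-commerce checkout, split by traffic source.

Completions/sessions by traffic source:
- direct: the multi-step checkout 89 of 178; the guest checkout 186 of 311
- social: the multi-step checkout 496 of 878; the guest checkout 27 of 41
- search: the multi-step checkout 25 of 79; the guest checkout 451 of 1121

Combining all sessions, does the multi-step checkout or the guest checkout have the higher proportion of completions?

Direct: the multi-step checkout 89/178 = 50.0%, the guest checkout 186/311 = 59.8% → the guest checkout
Social: the multi-step checkout 496/878 = 56.5%, the guest checkout 27/41 = 65.9% → the guest checkout
Search: the multi-step checkout 25/79 = 31.6%, the guest checkout 451/1121 = 40.2% → the guest checkout
Overall: the multi-step checkout 610/1135 = 53.7%, the guest checkout 664/1473 = 45.1% → the multi-step checkout
(The guest checkout wins every traffic group but the multi-step checkout wins overall — the guest checkout's sessions skew toward the low-rate search group.)

the multi-step checkout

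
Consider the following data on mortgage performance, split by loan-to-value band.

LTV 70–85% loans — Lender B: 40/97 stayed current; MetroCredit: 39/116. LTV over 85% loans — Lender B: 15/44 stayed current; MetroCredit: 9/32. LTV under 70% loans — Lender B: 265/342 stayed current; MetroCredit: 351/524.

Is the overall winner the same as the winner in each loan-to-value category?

Yes

LTV 70–85%: Lender B 40/97 = 41.2%, MetroCredit 39/116 = 33.6% → Lender B
LTV over 85%: Lender B 15/44 = 34.1%, MetroCredit 9/32 = 28.1% → Lender B
LTV under 70%: Lender B 265/342 = 77.5%, MetroCredit 351/524 = 67.0% → Lender B
Overall: Lender B 320/483 = 66.3%, MetroCredit 399/672 = 59.4% → Lender B
Lender B wins overall and in every loan-to-value group — no reversal.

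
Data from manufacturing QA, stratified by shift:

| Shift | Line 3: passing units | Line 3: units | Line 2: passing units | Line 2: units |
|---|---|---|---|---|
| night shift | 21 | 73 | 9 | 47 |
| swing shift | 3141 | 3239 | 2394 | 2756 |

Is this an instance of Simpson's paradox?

No

Night shift: Line 3 21/73 = 28.8%, Line 2 9/47 = 19.1% → Line 3
Swing shift: Line 3 3141/3239 = 97.0%, Line 2 2394/2756 = 86.9% → Line 3
Overall: Line 3 3162/3312 = 95.5%, Line 2 2403/2803 = 85.7% → Line 3
Line 3 wins overall and in every shift group — no reversal.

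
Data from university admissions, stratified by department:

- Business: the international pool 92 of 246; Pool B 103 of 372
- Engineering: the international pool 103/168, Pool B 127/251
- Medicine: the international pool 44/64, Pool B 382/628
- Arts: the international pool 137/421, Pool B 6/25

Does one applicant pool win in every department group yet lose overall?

Business: the international pool 92/246 = 37.4%, Pool B 103/372 = 27.7% → the international pool
Engineering: the international pool 103/168 = 61.3%, Pool B 127/251 = 50.6% → the international pool
Medicine: the international pool 44/64 = 68.8%, Pool B 382/628 = 60.8% → the international pool
Arts: the international pool 137/421 = 32.5%, Pool B 6/25 = 24.0% → the international pool
Overall: the international pool 376/899 = 41.8%, Pool B 618/1276 = 48.4% → Pool B
The international pool wins each department group but Pool B wins overall — the comparison reverses. The international pool's applicants skew toward Arts, which has a lower base rate.

Yes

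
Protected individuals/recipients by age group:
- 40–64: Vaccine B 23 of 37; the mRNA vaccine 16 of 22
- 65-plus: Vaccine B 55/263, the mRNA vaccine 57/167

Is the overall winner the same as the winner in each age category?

Yes

40–64: Vaccine B 23/37 = 62.2%, the mRNA vaccine 16/22 = 72.7% → the mRNA vaccine
65-plus: Vaccine B 55/263 = 20.9%, the mRNA vaccine 57/167 = 34.1% → the mRNA vaccine
Overall: Vaccine B 78/300 = 26.0%, the mRNA vaccine 73/189 = 38.6% → the mRNA vaccine
The mRNA vaccine wins overall and in every age group — no reversal.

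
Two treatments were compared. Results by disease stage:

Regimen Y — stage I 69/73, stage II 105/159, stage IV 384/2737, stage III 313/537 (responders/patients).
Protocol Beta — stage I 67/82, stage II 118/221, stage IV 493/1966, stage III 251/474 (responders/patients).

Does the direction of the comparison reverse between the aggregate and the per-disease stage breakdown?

No

Stage I: Regimen Y 69/73 = 94.5%, Protocol Beta 67/82 = 81.7% → Regimen Y
Stage II: Regimen Y 105/159 = 66.0%, Protocol Beta 118/221 = 53.4% → Regimen Y
Stage IV: Regimen Y 384/2737 = 14.0%, Protocol Beta 493/1966 = 25.1% → Protocol Beta
Stage III: Regimen Y 313/537 = 58.3%, Protocol Beta 251/474 = 53.0% → Regimen Y
Overall: Regimen Y 871/3506 = 24.8%, Protocol Beta 929/2743 = 33.9% → Protocol Beta
Neither sweeps: Regimen Y wins 3 of 4 groups, Protocol Beta wins 1. Protocol Beta wins overall but not every group — no Simpson reversal.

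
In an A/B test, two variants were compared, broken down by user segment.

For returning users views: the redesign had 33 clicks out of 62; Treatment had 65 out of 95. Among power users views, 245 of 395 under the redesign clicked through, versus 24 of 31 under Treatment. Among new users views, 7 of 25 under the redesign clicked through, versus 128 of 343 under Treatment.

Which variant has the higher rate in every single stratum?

Treatment

Returning users: the redesign 33/62 = 53.2%, Treatment 65/95 = 68.4% → Treatment
Power users: the redesign 245/395 = 62.0%, Treatment 24/31 = 77.4% → Treatment
New users: the redesign 7/25 = 28.0%, Treatment 128/343 = 37.3% → Treatment
Treatment has the higher rate in all 3 groups.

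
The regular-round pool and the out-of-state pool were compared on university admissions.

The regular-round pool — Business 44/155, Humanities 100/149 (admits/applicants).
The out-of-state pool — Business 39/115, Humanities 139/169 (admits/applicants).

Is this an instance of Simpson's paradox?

No

Business: the regular-round pool 44/155 = 28.4%, the out-of-state pool 39/115 = 33.9% → the out-of-state pool
Humanities: the regular-round pool 100/149 = 67.1%, the out-of-state pool 139/169 = 82.2% → the out-of-state pool
Overall: the regular-round pool 144/304 = 47.4%, the out-of-state pool 178/284 = 62.7% → the out-of-state pool
The out-of-state pool wins overall and in every department group — no reversal.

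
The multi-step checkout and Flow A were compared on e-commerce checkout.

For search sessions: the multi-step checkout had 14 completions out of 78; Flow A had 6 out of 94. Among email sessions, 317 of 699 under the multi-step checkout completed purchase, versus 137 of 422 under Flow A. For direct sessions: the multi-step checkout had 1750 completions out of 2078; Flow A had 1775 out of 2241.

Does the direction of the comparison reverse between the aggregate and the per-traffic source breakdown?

No

Search: the multi-step checkout 14/78 = 17.9%, Flow A 6/94 = 6.4% → the multi-step checkout
Email: the multi-step checkout 317/699 = 45.4%, Flow A 137/422 = 32.5% → the multi-step checkout
Direct: the multi-step checkout 1750/2078 = 84.2%, Flow A 1775/2241 = 79.2% → the multi-step checkout
Overall: the multi-step checkout 2081/2855 = 72.9%, Flow A 1918/2757 = 69.6% → the multi-step checkout
The multi-step checkout wins overall and in every traffic group — no reversal.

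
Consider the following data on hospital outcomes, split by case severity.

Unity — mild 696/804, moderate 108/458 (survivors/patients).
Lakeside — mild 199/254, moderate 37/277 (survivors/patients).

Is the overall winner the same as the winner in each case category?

Yes

Mild: Unity 696/804 = 86.6%, Lakeside 199/254 = 78.3% → Unity
Moderate: Unity 108/458 = 23.6%, Lakeside 37/277 = 13.4% → Unity
Overall: Unity 804/1262 = 63.7%, Lakeside 236/531 = 44.4% → Unity
Unity wins overall and in every case group — no reversal.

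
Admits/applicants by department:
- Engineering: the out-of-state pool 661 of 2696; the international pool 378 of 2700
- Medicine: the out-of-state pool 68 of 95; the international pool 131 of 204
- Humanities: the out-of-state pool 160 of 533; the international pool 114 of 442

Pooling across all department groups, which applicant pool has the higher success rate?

Engineering: the out-of-state pool 661/2696 = 24.5%, the international pool 378/2700 = 14.0% → the out-of-state pool
Medicine: the out-of-state pool 68/95 = 71.6%, the international pool 131/204 = 64.2% → the out-of-state pool
Humanities: the out-of-state pool 160/533 = 30.0%, the international pool 114/442 = 25.8% → the out-of-state pool
Overall: the out-of-state pool 889/3324 = 26.7%, the international pool 623/3346 = 18.6% → the out-of-state pool

the out-of-state pool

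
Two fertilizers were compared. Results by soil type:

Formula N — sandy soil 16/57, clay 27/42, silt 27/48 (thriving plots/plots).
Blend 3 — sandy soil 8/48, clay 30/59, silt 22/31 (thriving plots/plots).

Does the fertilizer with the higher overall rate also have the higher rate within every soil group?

Sandy soil: Formula N 16/57 = 28.1%, Blend 3 8/48 = 16.7% → Formula N
Clay: Formula N 27/42 = 64.3%, Blend 3 30/59 = 50.8% → Formula N
Silt: Formula N 27/48 = 56.2%, Blend 3 22/31 = 71.0% → Blend 3
Overall: Formula N 70/147 = 47.6%, Blend 3 60/138 = 43.5% → Formula N
Neither sweeps: Formula N wins 2 of 3 groups, Blend 3 wins 1. Formula N wins overall but not every group — no Simpson reversal.

No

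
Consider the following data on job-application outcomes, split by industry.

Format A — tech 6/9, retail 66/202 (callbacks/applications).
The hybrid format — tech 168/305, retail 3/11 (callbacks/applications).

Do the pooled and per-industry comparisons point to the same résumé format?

No

Tech: Format A 6/9 = 66.7%, the hybrid format 168/305 = 55.1% → Format A
Retail: Format A 66/202 = 32.7%, the hybrid format 3/11 = 27.3% → Format A
Overall: Format A 72/211 = 34.1%, the hybrid format 171/316 = 54.1% → the hybrid format
Format A wins each industry group but the hybrid format wins overall — the comparison reverses. Format A's applications skew toward retail, which has a lower base rate.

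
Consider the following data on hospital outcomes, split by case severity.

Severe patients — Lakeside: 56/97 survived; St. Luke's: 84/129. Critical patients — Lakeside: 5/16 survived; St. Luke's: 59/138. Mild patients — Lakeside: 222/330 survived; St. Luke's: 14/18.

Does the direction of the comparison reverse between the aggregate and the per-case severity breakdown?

Yes

Severe: Lakeside 56/97 = 57.7%, St. Luke's 84/129 = 65.1% → St. Luke's
Critical: Lakeside 5/16 = 31.2%, St. Luke's 59/138 = 42.8% → St. Luke's
Mild: Lakeside 222/330 = 67.3%, St. Luke's 14/18 = 77.8% → St. Luke's
Overall: Lakeside 283/443 = 63.9%, St. Luke's 157/285 = 55.1% → Lakeside
St. Luke's wins each case group but Lakeside wins overall — the comparison reverses. St. Luke's's patients skew toward critical, which has a lower base rate.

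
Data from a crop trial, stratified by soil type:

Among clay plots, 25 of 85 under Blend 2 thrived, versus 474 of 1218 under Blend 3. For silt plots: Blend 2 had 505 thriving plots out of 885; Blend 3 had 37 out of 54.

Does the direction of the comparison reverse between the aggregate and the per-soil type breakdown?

Clay: Blend 2 25/85 = 29.4%, Blend 3 474/1218 = 38.9% → Blend 3
Silt: Blend 2 505/885 = 57.1%, Blend 3 37/54 = 68.5% → Blend 3
Overall: Blend 2 530/970 = 54.6%, Blend 3 511/1272 = 40.2% → Blend 2
Blend 3 wins each soil group but Blend 2 wins overall — the comparison reverses. Blend 3's plots skew toward clay, which has a lower base rate.

Yes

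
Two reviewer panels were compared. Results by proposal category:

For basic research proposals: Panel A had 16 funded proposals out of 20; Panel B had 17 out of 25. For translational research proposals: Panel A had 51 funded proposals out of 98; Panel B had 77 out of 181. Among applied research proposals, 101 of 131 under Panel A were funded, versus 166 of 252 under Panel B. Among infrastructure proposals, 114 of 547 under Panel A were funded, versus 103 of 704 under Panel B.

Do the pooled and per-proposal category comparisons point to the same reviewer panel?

Yes

Basic research: Panel A 16/20 = 80.0%, Panel B 17/25 = 68.0% → Panel A
Translational research: Panel A 51/98 = 52.0%, Panel B 77/181 = 42.5% → Panel A
Applied research: Panel A 101/131 = 77.1%, Panel B 166/252 = 65.9% → Panel A
Infrastructure: Panel A 114/547 = 20.8%, Panel B 103/704 = 14.6% → Panel A
Overall: Panel A 282/796 = 35.4%, Panel B 363/1162 = 31.2% → Panel A
Panel A wins overall and in every proposal group — no reversal.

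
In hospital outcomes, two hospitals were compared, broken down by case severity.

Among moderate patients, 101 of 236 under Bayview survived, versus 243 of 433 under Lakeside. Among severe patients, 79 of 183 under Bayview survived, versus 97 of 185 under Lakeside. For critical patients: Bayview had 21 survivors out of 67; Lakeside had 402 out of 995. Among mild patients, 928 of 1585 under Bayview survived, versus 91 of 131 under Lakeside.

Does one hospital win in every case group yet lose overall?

Yes

Moderate: Bayview 101/236 = 42.8%, Lakeside 243/433 = 56.1% → Lakeside
Severe: Bayview 79/183 = 43.2%, Lakeside 97/185 = 52.4% → Lakeside
Critical: Bayview 21/67 = 31.3%, Lakeside 402/995 = 40.4% → Lakeside
Mild: Bayview 928/1585 = 58.5%, Lakeside 91/131 = 69.5% → Lakeside
Overall: Bayview 1129/2071 = 54.5%, Lakeside 833/1744 = 47.8% → Bayview
Lakeside wins each case group but Bayview wins overall — the comparison reverses. Lakeside's patients skew toward critical, which has a lower base rate.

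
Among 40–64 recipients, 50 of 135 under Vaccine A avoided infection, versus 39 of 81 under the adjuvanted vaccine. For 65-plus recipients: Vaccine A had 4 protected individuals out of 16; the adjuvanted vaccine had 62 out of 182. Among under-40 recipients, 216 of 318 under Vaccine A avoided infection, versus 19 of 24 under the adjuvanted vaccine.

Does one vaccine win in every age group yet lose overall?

Yes

40–64: Vaccine A 50/135 = 37.0%, the adjuvanted vaccine 39/81 = 48.1% → the adjuvanted vaccine
65-plus: Vaccine A 4/16 = 25.0%, the adjuvanted vaccine 62/182 = 34.1% → the adjuvanted vaccine
Under-40: Vaccine A 216/318 = 67.9%, the adjuvanted vaccine 19/24 = 79.2% → the adjuvanted vaccine
Overall: Vaccine A 270/469 = 57.6%, the adjuvanted vaccine 120/287 = 41.8% → Vaccine A
The adjuvanted vaccine wins each age group but Vaccine A wins overall — the comparison reverses. The adjuvanted vaccine's recipients skew toward 65-plus, which has a lower base rate.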